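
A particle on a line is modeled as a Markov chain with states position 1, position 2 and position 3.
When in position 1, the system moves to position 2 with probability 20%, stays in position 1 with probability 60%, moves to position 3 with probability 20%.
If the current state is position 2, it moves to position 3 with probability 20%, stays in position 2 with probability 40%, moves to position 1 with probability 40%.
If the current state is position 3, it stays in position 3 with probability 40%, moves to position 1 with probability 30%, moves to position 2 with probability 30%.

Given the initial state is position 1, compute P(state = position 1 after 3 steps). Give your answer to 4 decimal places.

Propagate the distribution vector 3 steps from position 1.
After 0 steps: (1.0000, 0.0000, 0.0000)
After 1 step: (0.6000, 0.2000, 0.2000)
After 2 steps: (0.5000, 0.2600, 0.2400)
After 3 steps: (0.4760, 0.2760, 0.2480)
P(in position 1 after 3 steps) = 0.4760

0.4760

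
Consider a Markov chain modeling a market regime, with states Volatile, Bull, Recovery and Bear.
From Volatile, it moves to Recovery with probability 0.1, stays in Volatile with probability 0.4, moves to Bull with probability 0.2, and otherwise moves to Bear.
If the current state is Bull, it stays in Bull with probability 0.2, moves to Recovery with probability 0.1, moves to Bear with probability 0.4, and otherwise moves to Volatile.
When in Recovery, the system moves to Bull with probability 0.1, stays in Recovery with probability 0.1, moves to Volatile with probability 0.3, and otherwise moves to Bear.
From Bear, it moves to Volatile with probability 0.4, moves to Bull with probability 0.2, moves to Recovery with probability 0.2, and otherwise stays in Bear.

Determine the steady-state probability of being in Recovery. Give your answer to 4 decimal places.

Let the stationary distribution be π with π = πP and π_1 + π_2 + π_3 + π_4 = 1.
π_1 = 0.4·π_1 + 0.3·π_2 + 0.3·π_3 + 0.4·π_4
π_2 = 0.2·π_1 + 0.2·π_2 + 0.1·π_3 + 0.2·π_4
π_3 = 0.1·π_1 + 0.1·π_2 + 0.1·π_3 + 0.2·π_4
Solving with the normalization constraint gives π = (0.3682, 0.1869, 0.1314, 0.3136).
So the stationary probability of Recovery is 0.1314.

0.1314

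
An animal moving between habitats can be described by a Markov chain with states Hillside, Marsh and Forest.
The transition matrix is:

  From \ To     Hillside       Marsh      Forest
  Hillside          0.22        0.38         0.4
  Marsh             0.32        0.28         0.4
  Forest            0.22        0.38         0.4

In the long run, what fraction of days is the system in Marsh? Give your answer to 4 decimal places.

Let the stationary distribution be π with π = πP and π_1 + π_2 + π_3 = 1.
π_1 = 0.22·π_1 + 0.32·π_2 + 0.22·π_3
π_2 = 0.38·π_1 + 0.28·π_2 + 0.38·π_3
Solving with the normalization constraint gives π = (0.2545, 0.3455, 0.4000).
So the stationary probability of Marsh is 0.3455.

0.3455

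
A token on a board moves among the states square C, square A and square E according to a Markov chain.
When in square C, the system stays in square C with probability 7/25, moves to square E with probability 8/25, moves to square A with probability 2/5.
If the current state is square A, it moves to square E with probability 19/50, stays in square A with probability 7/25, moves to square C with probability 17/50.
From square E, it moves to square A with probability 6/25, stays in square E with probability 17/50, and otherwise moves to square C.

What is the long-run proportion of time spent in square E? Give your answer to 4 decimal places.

0.3454

Let the stationary distribution be π with π = πP and π_1 + π_2 + π_3 = 1.
π_1 = 0.28·π_1 + 0.34·π_2 + 0.42·π_3
π_2 = 0.4·π_1 + 0.28·π_2 + 0.24·π_3
Solving with the normalization constraint gives π = (0.3468, 0.3078, 0.3454).
So the stationary probability of square E is 0.3454.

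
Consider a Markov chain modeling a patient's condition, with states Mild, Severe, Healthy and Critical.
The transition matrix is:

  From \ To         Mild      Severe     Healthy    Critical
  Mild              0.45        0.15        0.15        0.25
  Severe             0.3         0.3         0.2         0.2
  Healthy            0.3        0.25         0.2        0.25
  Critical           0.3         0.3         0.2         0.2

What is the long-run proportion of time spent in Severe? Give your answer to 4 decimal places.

Let the stationary distribution be π with π = πP and π_1 + π_2 + π_3 + π_4 = 1.
π_1 = 0.45·π_1 + 0.3·π_2 + 0.3·π_3 + 0.3·π_4
π_2 = 0.15·π_1 + 0.3·π_2 + 0.25·π_3 + 0.3·π_4
π_3 = 0.15·π_1 + 0.2·π_2 + 0.2·π_3 + 0.2·π_4
Solving with the normalization constraint gives π = (0.3529, 0.2379, 0.1824, 0.2268).
So the stationary probability of Severe is 0.2379.

0.2379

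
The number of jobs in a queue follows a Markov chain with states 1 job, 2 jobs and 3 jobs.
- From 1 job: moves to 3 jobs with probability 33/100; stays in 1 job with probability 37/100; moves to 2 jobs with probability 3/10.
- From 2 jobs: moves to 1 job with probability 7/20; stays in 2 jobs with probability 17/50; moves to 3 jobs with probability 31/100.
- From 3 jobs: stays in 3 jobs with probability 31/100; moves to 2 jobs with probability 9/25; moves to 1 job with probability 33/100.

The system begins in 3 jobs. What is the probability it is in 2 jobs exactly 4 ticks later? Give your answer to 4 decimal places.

Propagate the distribution vector 4 ticks from 3 jobs.
After 0 ticks: (0.0000, 0.0000, 1.0000)
After 1 tick: (0.3300, 0.3600, 0.3100)
After 2 ticks: (0.3504, 0.3330, 0.3166)
After 3 ticks: (0.3507, 0.3323, 0.3170)
After 4 ticks: (0.3507, 0.3323, 0.3170)
P(in 2 jobs after 4 ticks) = 0.3323

0.3323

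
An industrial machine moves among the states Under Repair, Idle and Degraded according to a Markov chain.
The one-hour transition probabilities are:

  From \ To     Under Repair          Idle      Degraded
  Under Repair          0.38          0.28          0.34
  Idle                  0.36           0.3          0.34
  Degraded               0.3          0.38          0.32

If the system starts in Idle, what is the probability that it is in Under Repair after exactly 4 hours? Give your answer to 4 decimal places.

Propagate the distribution vector 4 hours from Idle.
After 0 hours: (0.0000, 1.0000, 0.0000)
After 1 hour: (0.3600, 0.3000, 0.3400)
After 2 hours: (0.3468, 0.3200, 0.3332)
After 3 hours: (0.3469, 0.3197, 0.3333)
After 4 hours: (0.3469, 0.3197, 0.3333)
P(in Under Repair after 4 hours) = 0.3469

0.3469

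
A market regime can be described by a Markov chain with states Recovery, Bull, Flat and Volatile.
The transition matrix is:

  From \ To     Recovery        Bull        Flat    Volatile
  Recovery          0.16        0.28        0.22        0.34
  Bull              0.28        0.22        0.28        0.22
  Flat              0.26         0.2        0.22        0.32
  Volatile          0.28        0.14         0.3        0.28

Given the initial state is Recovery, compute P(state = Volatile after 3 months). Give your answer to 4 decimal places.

0.2941

Propagate the distribution vector 3 months from Recovery.
After 0 months: (1.0000, 0.0000, 0.0000, 0.0000)
After 1 month: (0.1600, 0.2800, 0.2200, 0.3400)
After 2 months: (0.2564, 0.1980, 0.2640, 0.2816)
After 3 months: (0.2440, 0.2076, 0.2544, 0.2941)
P(in Volatile after 3 months) = 0.2941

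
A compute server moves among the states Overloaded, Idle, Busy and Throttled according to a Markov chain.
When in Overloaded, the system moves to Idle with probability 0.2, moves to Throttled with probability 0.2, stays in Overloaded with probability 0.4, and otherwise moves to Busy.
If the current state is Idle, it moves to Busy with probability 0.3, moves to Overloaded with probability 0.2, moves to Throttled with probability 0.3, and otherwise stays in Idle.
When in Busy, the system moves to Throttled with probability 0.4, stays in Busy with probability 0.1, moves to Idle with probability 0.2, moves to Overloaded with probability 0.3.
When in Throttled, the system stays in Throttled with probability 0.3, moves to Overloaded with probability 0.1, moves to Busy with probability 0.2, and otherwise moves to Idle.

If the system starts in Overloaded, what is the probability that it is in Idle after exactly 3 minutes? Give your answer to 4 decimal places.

0.2560

Propagate the distribution vector 3 minutes from Overloaded.
After 0 minutes: (1.0000, 0.0000, 0.0000, 0.0000)
After 1 minute: (0.4000, 0.2000, 0.2000, 0.2000)
After 2 minutes: (0.2800, 0.2400, 0.2000, 0.2800)
After 3 minutes: (0.2480, 0.2560, 0.2040, 0.2920)
P(in Idle after 3 minutes) = 0.2560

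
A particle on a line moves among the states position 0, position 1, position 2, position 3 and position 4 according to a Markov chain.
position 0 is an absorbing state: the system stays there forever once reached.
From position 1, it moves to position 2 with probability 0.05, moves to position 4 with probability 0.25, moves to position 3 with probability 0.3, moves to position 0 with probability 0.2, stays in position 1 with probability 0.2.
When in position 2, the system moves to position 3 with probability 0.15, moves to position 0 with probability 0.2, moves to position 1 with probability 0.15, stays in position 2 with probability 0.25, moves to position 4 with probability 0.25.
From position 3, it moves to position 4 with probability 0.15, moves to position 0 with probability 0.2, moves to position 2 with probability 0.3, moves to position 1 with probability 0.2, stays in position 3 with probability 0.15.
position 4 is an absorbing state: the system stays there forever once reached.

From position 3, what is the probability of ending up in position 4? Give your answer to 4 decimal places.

Let h(s) be the probability of absorption at position 4 starting from transient state s. Then h(position 4) = 1 and h(position 0) = 0. By first-step analysis:
h(position 1) = 0.2·0 + 0.2·h(position 1) + 0.05·h(position 2) + 0.3·h(position 3) + 0.25·1
h(position 2) = 0.2·0 + 0.15·h(position 1) + 0.25·h(position 2) + 0.15·h(position 3) + 0.25·1
h(position 3) = 0.2·0 + 0.2·h(position 1) + 0.3·h(position 2) + 0.15·h(position 3) + 0.15·1
Solving: h(position 1) = 0.5302, h(position 2) = 0.5376, h(position 3) = 0.4910.
Starting from position 3, the probability is 0.4910.

0.4910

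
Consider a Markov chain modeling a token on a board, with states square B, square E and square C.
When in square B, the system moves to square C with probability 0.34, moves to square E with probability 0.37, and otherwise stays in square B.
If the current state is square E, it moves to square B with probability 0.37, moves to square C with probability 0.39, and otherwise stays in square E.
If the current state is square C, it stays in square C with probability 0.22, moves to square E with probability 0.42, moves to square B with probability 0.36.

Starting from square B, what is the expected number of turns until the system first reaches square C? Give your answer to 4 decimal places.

Let t(s) be the expected number of turns to first reach square C from state s, with t(square C) = 0. Conditioning on the first turn:
t(square B) = 1 + 0.29·t(square B) + 0.37·t(square E)
t(square E) = 1 + 0.37·t(square B) + 0.24·t(square E)
Solving: t(square B) = 2.8061, t(square E) = 2.6819.
Expected turns from square B to square C: 2.8061.

2.8061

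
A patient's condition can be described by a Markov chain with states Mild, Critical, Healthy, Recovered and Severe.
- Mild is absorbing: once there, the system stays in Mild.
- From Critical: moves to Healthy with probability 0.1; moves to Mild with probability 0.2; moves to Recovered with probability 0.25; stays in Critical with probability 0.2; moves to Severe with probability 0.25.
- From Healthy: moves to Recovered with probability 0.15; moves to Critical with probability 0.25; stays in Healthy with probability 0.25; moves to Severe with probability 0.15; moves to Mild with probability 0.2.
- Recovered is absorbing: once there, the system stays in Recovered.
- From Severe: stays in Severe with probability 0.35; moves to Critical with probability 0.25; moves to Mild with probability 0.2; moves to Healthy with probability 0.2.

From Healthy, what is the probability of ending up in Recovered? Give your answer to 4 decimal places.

0.4139

Let h(s) be the probability of absorption at Recovered starting from transient state s. Then h(Recovered) = 1 and h(Mild) = 0. By first-step analysis:
h(Critical) = 0.2·0 + 0.2·h(Critical) + 0.1·h(Healthy) + 0.25·1 + 0.25·h(Severe)
h(Healthy) = 0.2·0 + 0.25·h(Critical) + 0.25·h(Healthy) + 0.15·1 + 0.15·h(Severe)
h(Severe) = 0.2·0 + 0.25·h(Critical) + 0.2·h(Healthy) + 0.35·h(Severe)
Solving: h(Critical) = 0.4592, h(Healthy) = 0.4139, h(Severe) = 0.3040.
Starting from Healthy, the probability is 0.4139.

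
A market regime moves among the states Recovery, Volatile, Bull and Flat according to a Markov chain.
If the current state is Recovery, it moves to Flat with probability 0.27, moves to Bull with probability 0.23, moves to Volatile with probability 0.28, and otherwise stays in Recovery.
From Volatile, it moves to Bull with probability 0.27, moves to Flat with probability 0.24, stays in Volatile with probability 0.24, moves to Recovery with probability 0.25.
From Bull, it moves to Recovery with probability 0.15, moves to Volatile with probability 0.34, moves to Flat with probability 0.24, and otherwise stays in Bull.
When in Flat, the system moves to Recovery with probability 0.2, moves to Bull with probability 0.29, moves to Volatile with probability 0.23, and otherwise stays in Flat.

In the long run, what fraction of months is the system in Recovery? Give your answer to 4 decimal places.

Let the stationary distribution be π with π = πP and π_1 + π_2 + π_3 + π_4 = 1.
π_1 = 0.22·π_1 + 0.25·π_2 + 0.15·π_3 + 0.2·π_4
π_2 = 0.28·π_1 + 0.24·π_2 + 0.34·π_3 + 0.23·π_4
π_3 = 0.23·π_1 + 0.27·π_2 + 0.27·π_3 + 0.29·π_4
Solving with the normalization constraint gives π = (0.2044, 0.2723, 0.2670, 0.2564).
So the stationary probability of Recovery is 0.2044.

0.2044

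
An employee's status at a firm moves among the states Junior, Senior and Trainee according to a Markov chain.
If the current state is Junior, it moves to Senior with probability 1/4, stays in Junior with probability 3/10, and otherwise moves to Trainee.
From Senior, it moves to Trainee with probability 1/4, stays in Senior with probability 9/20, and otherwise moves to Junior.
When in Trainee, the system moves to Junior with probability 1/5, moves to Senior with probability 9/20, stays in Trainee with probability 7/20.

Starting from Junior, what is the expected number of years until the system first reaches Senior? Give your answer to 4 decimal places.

Let t(s) be the expected number of years to first reach Senior from state s, with t(Senior) = 0. Conditioning on the first year:
t(Junior) = 1 + 0.3·t(Junior) + 0.45·t(Trainee)
t(Trainee) = 1 + 0.2·t(Junior) + 0.35·t(Trainee)
Solving: t(Junior) = 3.0137, t(Trainee) = 2.4658.
Expected years from Junior to Senior: 3.0137.

3.0137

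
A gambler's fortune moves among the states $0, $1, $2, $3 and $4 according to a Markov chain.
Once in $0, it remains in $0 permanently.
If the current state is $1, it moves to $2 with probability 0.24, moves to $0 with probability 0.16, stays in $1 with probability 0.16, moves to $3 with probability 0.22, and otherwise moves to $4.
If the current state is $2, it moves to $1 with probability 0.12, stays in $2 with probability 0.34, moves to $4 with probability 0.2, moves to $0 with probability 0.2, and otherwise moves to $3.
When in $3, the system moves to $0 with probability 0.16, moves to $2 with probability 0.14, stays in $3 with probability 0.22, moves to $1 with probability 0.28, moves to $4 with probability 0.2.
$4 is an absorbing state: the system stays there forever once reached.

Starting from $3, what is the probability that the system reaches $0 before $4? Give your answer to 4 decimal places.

0.4513

Let h(s) be the probability of absorption at $0 starting from transient state s. Then h($0) = 1 and h($4) = 0. By first-step analysis:
h($1) = 0.16·1 + 0.16·h($1) + 0.24·h($2) + 0.22·h($3) + 0.22·0
h($2) = 0.2·1 + 0.12·h($1) + 0.34·h($2) + 0.14·h($3) + 0.2·0
h($3) = 0.16·1 + 0.28·h($1) + 0.14·h($2) + 0.22·h($3) + 0.2·0
Solving: h($1) = 0.4457, h($2) = 0.4798, h($3) = 0.4513.
Starting from $3, the probability is 0.4513.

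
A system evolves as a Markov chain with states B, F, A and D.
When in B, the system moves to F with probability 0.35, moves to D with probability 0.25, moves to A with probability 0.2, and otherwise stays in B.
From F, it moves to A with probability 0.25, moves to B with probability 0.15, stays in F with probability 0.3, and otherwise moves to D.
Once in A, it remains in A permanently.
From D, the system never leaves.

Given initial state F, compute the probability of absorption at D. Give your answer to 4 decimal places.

Let h(s) be the probability of absorption at D starting from transient state s. Then h(D) = 1 and h(A) = 0. By first-step analysis:
h(B) = 0.2·h(B) + 0.35·h(F) + 0.2·0 + 0.25·1
h(F) = 0.15·h(B) + 0.3·h(F) + 0.25·0 + 0.3·1
Solving: h(B) = 0.5517, h(F) = 0.5468.
Starting from F, the probability is 0.5468.

0.5468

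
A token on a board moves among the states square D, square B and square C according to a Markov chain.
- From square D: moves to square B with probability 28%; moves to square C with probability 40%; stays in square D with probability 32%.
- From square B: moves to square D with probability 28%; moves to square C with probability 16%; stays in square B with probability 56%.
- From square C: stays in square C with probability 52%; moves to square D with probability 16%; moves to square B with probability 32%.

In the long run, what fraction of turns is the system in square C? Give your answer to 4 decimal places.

0.3433

Let the stationary distribution be π with π = πP and π_1 + π_2 + π_3 = 1.
π_1 = 0.32·π_1 + 0.28·π_2 + 0.16·π_3
π_2 = 0.28·π_1 + 0.56·π_2 + 0.32·π_3
Solving with the normalization constraint gives π = (0.2488, 0.4080, 0.3433).
So the stationary probability of square C is 0.3433.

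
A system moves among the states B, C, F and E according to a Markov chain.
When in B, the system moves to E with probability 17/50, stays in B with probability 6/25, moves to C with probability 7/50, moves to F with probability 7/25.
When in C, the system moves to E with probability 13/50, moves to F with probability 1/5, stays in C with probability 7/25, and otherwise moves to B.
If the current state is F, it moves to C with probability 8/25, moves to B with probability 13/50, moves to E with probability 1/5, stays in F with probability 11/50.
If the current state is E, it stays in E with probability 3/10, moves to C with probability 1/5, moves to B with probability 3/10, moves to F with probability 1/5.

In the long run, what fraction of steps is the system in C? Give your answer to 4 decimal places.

Let the stationary distribution be π with π = πP and π_1 + π_2 + π_3 + π_4 = 1.
π_1 = 0.24·π_1 + 0.26·π_2 + 0.26·π_3 + 0.3·π_4
π_2 = 0.14·π_1 + 0.28·π_2 + 0.32·π_3 + 0.2·π_4
π_3 = 0.28·π_1 + 0.2·π_2 + 0.22·π_3 + 0.2·π_4
Solving with the normalization constraint gives π = (0.2658, 0.2295, 0.2258, 0.2789).
So the stationary probability of C is 0.2295.

0.2295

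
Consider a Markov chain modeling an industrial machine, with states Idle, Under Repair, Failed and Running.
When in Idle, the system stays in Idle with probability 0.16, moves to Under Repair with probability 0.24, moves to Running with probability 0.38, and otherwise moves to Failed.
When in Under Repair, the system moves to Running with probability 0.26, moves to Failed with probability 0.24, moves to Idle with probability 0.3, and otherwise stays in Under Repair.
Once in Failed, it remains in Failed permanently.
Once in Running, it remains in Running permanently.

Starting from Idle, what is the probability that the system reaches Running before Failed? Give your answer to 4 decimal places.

Let h(s) be the probability of absorption at Running starting from transient state s. Then h(Running) = 1 and h(Failed) = 0. By first-step analysis:
h(Idle) = 0.16·h(Idle) + 0.24·h(Under Repair) + 0.22·0 + 0.38·1
h(Under Repair) = 0.3·h(Idle) + 0.2·h(Under Repair) + 0.24·0 + 0.26·1
Solving: h(Idle) = 0.6107, h(Under Repair) = 0.5540.
Starting from Idle, the probability is 0.6107.

0.6107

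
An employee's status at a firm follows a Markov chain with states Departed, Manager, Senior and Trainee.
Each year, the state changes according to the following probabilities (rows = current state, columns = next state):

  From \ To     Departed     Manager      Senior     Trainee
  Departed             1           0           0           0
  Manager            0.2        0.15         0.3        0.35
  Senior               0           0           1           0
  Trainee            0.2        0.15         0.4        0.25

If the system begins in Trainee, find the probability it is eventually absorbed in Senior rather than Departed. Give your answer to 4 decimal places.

Let h(s) be the probability of absorption at Senior starting from transient state s. Then h(Senior) = 1 and h(Departed) = 0. By first-step analysis:
h(Manager) = 0.2·0 + 0.15·h(Manager) + 0.3·1 + 0.35·h(Trainee)
h(Trainee) = 0.2·0 + 0.15·h(Manager) + 0.4·1 + 0.25·h(Trainee)
Solving: h(Manager) = 0.6239, h(Trainee) = 0.6581.
Starting from Trainee, the probability is 0.6581.

0.6581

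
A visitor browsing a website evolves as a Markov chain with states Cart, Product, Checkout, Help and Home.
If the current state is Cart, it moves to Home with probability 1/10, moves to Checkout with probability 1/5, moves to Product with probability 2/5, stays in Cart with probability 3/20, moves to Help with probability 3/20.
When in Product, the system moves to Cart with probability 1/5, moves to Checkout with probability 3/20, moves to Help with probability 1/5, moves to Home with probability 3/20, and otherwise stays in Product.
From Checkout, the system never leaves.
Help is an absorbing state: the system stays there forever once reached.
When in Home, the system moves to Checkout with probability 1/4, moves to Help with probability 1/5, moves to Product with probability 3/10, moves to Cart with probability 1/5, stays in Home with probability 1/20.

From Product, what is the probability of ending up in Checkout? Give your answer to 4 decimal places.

Let h(s) be the probability of absorption at Checkout starting from transient state s. Then h(Checkout) = 1 and h(Help) = 0. By first-step analysis:
h(Cart) = 0.15·h(Cart) + 0.4·h(Product) + 0.2·1 + 0.15·0 + 0.1·h(Home)
h(Product) = 0.2·h(Cart) + 0.3·h(Product) + 0.15·1 + 0.2·0 + 0.15·h(Home)
h(Home) = 0.2·h(Cart) + 0.3·h(Product) + 0.25·1 + 0.2·0 + 0.05·h(Home)
Solving: h(Cart) = 0.5203, h(Product) = 0.4749, h(Home) = 0.5227.
Starting from Product, the probability is 0.4749.

0.4749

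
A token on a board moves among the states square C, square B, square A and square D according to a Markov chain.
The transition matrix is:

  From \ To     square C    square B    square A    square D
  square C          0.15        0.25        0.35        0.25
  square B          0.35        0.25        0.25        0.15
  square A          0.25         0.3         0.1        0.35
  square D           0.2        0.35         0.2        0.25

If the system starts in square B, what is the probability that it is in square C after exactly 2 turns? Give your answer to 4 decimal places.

0.2325

Propagate the distribution vector 2 turns from square B.
After 0 turns: (0.0000, 1.0000, 0.0000, 0.0000)
After 1 turn: (0.3500, 0.2500, 0.2500, 0.1500)
After 2 turns: (0.2325, 0.2775, 0.2400, 0.2500)
P(in square C after 2 turns) = 0.2325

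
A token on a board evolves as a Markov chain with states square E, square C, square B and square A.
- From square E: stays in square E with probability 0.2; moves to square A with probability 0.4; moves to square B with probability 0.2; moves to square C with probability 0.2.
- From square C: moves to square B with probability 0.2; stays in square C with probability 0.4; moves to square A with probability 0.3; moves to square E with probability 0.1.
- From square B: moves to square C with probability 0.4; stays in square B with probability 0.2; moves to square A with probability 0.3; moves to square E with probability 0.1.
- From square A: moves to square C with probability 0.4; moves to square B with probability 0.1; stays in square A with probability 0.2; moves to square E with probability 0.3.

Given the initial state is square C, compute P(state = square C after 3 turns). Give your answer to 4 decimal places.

Propagate the distribution vector 3 turns from square C.
After 0 turns: (0.0000, 1.0000, 0.0000, 0.0000)
After 1 turn: (0.1000, 0.4000, 0.2000, 0.3000)
After 2 turns: (0.1700, 0.3800, 0.1700, 0.2800)
After 3 turns: (0.1730, 0.3660, 0.1720, 0.2890)
P(in square C after 3 turns) = 0.3660

0.3660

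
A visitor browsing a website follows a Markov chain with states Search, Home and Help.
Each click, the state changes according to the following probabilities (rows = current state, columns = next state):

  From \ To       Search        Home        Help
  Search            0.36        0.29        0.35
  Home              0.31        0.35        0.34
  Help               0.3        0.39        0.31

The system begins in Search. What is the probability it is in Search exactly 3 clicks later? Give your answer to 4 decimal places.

Propagate the distribution vector 3 clicks from Search.
After 0 clicks: (1.0000, 0.0000, 0.0000)
After 1 click: (0.3600, 0.2900, 0.3500)
After 2 clicks: (0.3245, 0.3424, 0.3331)
After 3 clicks: (0.3229, 0.3439, 0.3333)
P(in Search after 3 clicks) = 0.3229

0.3229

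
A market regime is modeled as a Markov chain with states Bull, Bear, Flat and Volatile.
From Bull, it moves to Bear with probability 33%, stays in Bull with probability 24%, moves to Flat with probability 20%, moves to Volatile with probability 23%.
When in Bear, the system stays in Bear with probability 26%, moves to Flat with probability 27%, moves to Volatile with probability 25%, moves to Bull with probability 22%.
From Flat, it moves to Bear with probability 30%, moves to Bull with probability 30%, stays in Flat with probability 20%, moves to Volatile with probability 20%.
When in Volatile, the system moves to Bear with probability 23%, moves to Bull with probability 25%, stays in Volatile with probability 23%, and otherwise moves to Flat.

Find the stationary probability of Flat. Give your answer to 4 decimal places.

Let the stationary distribution be π with π = πP and π_1 + π_2 + π_3 + π_4 = 1.
π_1 = 0.24·π_1 + 0.22·π_2 + 0.3·π_3 + 0.25·π_4
π_2 = 0.33·π_1 + 0.26·π_2 + 0.3·π_3 + 0.23·π_4
π_3 = 0.2·π_1 + 0.27·π_2 + 0.2·π_3 + 0.29·π_4
Solving with the normalization constraint gives π = (0.2511, 0.2803, 0.2402, 0.2284).
So the stationary probability of Flat is 0.2402.

0.2402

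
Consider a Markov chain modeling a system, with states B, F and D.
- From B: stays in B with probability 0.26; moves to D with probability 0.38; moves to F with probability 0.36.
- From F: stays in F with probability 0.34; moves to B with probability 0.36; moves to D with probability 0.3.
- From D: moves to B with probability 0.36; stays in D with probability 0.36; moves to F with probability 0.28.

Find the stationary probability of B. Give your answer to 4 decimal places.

0.3273

Let the stationary distribution be π with π = πP and π_1 + π_2 + π_3 = 1.
π_1 = 0.26·π_1 + 0.36·π_2 + 0.36·π_3
π_2 = 0.36·π_1 + 0.34·π_2 + 0.28·π_3
Solving with the normalization constraint gives π = (0.3273, 0.3257, 0.3470).
So the stationary probability of B is 0.3273.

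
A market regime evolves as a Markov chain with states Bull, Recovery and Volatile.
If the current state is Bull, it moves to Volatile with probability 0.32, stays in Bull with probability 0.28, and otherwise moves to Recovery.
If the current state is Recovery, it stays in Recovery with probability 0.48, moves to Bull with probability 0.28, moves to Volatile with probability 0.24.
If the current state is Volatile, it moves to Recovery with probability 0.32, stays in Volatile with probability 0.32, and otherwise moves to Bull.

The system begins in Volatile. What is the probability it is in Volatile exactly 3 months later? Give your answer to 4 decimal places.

Propagate the distribution vector 3 months from Volatile.
After 0 months: (0.0000, 0.0000, 1.0000)
After 1 month: (0.3600, 0.3200, 0.3200)
After 2 months: (0.3056, 0.4000, 0.2944)
After 3 months: (0.3036, 0.4084, 0.2880)
P(in Volatile after 3 months) = 0.2880

0.2880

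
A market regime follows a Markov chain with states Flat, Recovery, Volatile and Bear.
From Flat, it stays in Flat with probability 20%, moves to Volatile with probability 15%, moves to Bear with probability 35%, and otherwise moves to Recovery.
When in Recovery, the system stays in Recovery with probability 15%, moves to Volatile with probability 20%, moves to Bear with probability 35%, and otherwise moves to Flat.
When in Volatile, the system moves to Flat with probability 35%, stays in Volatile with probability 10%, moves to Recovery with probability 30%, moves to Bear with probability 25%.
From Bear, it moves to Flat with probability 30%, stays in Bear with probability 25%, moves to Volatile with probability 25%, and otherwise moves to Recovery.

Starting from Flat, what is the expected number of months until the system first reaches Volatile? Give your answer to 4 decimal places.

5.1685

Let t(s) be the expected number of months to first reach Volatile from state s, with t(Volatile) = 0. Conditioning on the first month:
t(Flat) = 1 + 0.2·t(Flat) + 0.3·t(Recovery) + 0.35·t(Bear)
t(Recovery) = 1 + 0.3·t(Flat) + 0.15·t(Recovery) + 0.35·t(Bear)
t(Bear) = 1 + 0.3·t(Flat) + 0.2·t(Recovery) + 0.25·t(Bear)
Solving: t(Flat) = 5.1685, t(Recovery) = 4.9438, t(Bear) = 4.7191.
Expected months from Flat to Volatile: 5.1685.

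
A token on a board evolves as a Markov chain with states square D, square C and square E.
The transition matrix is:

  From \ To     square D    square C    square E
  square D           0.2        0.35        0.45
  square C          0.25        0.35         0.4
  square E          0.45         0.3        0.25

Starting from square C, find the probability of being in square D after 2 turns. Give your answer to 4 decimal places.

Sum over the intermediate state after 1 turn:
P = P(square C→square D)·P(square D→square D) + P(square C→square C)·P(square C→square D) + P(square C→square E)·P(square E→square D)
  = 0.25×0.2 + 0.35×0.25 + 0.4×0.45
  = 0.0500 + 0.0875 + 0.1800 = 0.3175

0.3175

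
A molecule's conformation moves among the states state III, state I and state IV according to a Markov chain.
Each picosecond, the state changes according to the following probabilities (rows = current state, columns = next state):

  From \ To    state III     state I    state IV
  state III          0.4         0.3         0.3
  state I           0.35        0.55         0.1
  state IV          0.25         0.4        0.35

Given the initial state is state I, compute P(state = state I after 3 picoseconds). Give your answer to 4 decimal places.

Propagate the distribution vector 3 picoseconds from state I.
After 0 picoseconds: (0.0000, 1.0000, 0.0000)
After 1 picosecond: (0.3500, 0.5500, 0.1000)
After 2 picoseconds: (0.3575, 0.4475, 0.1950)
After 3 picoseconds: (0.3484, 0.4314, 0.2203)
P(in state I after 3 picoseconds) = 0.4314

0.4314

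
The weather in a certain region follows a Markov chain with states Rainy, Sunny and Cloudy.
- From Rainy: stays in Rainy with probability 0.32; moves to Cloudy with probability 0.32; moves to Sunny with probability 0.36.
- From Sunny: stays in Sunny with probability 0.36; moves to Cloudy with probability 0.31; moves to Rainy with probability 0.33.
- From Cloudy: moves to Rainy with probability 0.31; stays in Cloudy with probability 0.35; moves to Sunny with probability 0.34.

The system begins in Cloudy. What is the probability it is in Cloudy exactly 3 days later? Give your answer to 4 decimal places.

0.3263

Propagate the distribution vector 3 days from Cloudy.
After 0 days: (0.0000, 0.0000, 1.0000)
After 1 day: (0.3100, 0.3400, 0.3500)
After 2 days: (0.3199, 0.3530, 0.3271)
After 3 days: (0.3203, 0.3535, 0.3263)
P(in Cloudy after 3 days) = 0.3263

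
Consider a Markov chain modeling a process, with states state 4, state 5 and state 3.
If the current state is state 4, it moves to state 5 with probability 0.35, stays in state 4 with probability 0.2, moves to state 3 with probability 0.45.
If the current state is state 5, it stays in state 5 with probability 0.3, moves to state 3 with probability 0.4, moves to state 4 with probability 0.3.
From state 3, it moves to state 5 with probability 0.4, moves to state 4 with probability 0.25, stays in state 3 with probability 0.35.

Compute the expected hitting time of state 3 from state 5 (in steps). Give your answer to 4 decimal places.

Let t(s) be the expected number of steps to first reach state 3 from state s, with t(state 3) = 0. Conditioning on the first step:
t(state 4) = 1 + 0.2·t(state 4) + 0.35·t(state 5)
t(state 5) = 1 + 0.3·t(state 4) + 0.3·t(state 5)
Solving: t(state 4) = 2.3077, t(state 5) = 2.4176.
Expected steps from state 5 to state 3: 2.4176.

2.4176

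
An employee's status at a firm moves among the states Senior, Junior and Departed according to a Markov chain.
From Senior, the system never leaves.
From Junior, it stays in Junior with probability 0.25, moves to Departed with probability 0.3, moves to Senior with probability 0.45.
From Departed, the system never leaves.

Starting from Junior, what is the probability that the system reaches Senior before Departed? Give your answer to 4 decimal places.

Let h(s) be the probability of absorption at Senior starting from transient state s. Then h(Senior) = 1 and h(Departed) = 0. By first-step analysis:
h(Junior) = 0.45·1 + 0.25·h(Junior) + 0.3·0
Solving: h(Junior) = 0.6000.
Starting from Junior, the probability is 0.6000.

0.6000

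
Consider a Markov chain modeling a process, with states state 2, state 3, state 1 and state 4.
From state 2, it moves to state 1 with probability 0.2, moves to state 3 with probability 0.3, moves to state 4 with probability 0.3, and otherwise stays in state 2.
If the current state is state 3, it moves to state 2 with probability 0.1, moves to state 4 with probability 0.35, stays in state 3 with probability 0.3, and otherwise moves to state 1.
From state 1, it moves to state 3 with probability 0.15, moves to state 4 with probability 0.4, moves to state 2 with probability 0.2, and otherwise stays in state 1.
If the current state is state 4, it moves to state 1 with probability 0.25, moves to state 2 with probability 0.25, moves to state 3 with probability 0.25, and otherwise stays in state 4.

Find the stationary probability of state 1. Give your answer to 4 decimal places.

Let the stationary distribution be π with π = πP and π_1 + π_2 + π_3 + π_4 = 1.
π_1 = 0.2·π_1 + 0.1·π_2 + 0.2·π_3 + 0.25·π_4
π_2 = 0.3·π_1 + 0.3·π_2 + 0.15·π_3 + 0.25·π_4
π_3 = 0.2·π_1 + 0.25·π_2 + 0.25·π_3 + 0.25·π_4
Solving with the normalization constraint gives π = (0.1912, 0.2479, 0.2404, 0.3204).
So the stationary probability of state 1 is 0.2404.

0.2404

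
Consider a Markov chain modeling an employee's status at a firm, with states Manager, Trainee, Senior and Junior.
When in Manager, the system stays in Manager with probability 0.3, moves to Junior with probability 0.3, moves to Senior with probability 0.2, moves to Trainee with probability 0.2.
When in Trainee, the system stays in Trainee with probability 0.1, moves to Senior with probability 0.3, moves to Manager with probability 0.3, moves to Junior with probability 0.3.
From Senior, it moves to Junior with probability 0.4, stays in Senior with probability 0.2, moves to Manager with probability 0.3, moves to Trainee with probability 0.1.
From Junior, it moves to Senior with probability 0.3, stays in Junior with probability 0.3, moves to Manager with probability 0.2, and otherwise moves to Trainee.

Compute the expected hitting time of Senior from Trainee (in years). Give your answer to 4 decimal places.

Let t(s) be the expected number of years to first reach Senior from state s, with t(Senior) = 0. Conditioning on the first year:
t(Manager) = 1 + 0.3·t(Manager) + 0.2·t(Trainee) + 0.3·t(Junior)
t(Trainee) = 1 + 0.3·t(Manager) + 0.1·t(Trainee) + 0.3·t(Junior)
t(Junior) = 1 + 0.2·t(Manager) + 0.2·t(Trainee) + 0.3·t(Junior)
Solving: t(Manager) = 4.0293, t(Trainee) = 3.6630, t(Junior) = 3.6264.
Expected years from Trainee to Senior: 3.6630.

3.6630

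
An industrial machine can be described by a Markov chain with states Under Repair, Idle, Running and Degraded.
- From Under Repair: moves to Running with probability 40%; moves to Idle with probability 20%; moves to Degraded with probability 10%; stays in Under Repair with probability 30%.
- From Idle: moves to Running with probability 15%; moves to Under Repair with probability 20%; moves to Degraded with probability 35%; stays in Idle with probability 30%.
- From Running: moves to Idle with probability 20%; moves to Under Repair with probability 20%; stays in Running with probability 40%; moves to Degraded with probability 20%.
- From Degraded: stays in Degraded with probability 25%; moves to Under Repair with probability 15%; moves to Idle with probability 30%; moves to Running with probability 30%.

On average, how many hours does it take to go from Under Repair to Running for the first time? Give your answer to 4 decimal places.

Let t(s) be the expected number of hours to first reach Running from state s, with t(Running) = 0. Conditioning on the first hour:
t(Under Repair) = 1 + 0.3·t(Under Repair) + 0.2·t(Idle) + 0.1·t(Degraded)
t(Idle) = 1 + 0.2·t(Under Repair) + 0.3·t(Idle) + 0.35·t(Degraded)
t(Degraded) = 1 + 0.15·t(Under Repair) + 0.3·t(Idle) + 0.25·t(Degraded)
Solving: t(Under Repair) = 3.1224, t(Idle) = 4.1245, t(Degraded) = 3.6076.
Expected hours from Under Repair to Running: 3.1224.

3.1224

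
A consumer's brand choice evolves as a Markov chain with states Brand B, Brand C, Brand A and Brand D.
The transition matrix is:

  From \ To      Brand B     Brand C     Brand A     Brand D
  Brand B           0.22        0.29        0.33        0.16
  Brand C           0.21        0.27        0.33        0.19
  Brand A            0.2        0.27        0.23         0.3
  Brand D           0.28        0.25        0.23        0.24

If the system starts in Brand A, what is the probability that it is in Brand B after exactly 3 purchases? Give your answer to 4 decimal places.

Propagate the distribution vector 3 purchases from Brand A.
After 0 purchases: (0.0000, 0.0000, 1.0000, 0.0000)
After 1 purchase: (0.2000, 0.2700, 0.2300, 0.3000)
After 2 purchases: (0.2307, 0.2680, 0.2770, 0.2243)
After 3 purchases: (0.2252, 0.2701, 0.2799, 0.2248)
P(in Brand B after 3 purchases) = 0.2252

0.2252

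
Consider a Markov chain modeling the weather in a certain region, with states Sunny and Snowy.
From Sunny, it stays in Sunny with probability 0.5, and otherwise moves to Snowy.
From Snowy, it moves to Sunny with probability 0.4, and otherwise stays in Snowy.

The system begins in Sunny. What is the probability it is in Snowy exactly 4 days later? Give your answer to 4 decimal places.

Propagate the distribution vector 4 days from Sunny.
After 0 days: (1.0000, 0.0000)
After 1 day: (0.5000, 0.5000)
After 2 days: (0.4500, 0.5500)
After 3 days: (0.4450, 0.5550)
After 4 days: (0.4445, 0.5555)
P(in Snowy after 4 days) = 0.5555

0.5555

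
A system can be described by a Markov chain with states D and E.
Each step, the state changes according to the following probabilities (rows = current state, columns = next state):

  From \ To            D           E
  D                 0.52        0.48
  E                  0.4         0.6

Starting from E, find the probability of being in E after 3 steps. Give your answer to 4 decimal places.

0.5462

Propagate the distribution vector 3 steps from E.
After 0 steps: (0.0000, 1.0000)
After 1 step: (0.4000, 0.6000)
After 2 steps: (0.4480, 0.5520)
After 3 steps: (0.4538, 0.5462)
P(in E after 3 steps) = 0.5462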